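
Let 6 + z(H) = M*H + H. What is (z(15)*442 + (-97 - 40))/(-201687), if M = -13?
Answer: 82349/201687 ≈ 0.40830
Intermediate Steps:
z(H) = -6 - 12*H (z(H) = -6 + (-13*H + H) = -6 - 12*H)
(z(15)*442 + (-97 - 40))/(-201687) = ((-6 - 12*15)*442 + (-97 - 40))/(-201687) = ((-6 - 180)*442 - 137)*(-1/201687) = (-186*442 - 137)*(-1/201687) = (-82212 - 137)*(-1/201687) = -82349*(-1/201687) = 82349/201687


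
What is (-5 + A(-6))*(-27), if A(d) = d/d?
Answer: 108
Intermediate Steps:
A(d) = 1
(-5 + A(-6))*(-27) = (-5 + 1)*(-27) = -4*(-27) = 108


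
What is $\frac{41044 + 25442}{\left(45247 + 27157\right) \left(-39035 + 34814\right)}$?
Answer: $- \frac{1583}{7276602} \approx -0.00021755$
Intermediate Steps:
$\frac{41044 + 25442}{\left(45247 + 27157\right) \left(-39035 + 34814\right)} = \frac{66486}{72404 \left(-4221\right)} = \frac{66486}{-305617284} = 66486 \left(- \frac{1}{305617284}\right) = - \frac{1583}{7276602}$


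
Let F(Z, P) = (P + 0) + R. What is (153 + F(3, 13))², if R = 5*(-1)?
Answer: 25921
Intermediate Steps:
R = -5
F(Z, P) = -5 + P (F(Z, P) = (P + 0) - 5 = P - 5 = -5 + P)
(153 + F(3, 13))² = (153 + (-5 + 13))² = (153 + 8)² = 161² = 25921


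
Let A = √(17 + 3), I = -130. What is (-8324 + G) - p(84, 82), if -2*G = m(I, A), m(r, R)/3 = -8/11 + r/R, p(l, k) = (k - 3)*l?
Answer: -164548/11 + 39*√5/2 ≈ -14915.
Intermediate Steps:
A = 2*√5 (A = √20 = 2*√5 ≈ 4.4721)
p(l, k) = l*(-3 + k) (p(l, k) = (-3 + k)*l = l*(-3 + k))
m(r, R) = -24/11 + 3*r/R (m(r, R) = 3*(-8/11 + r/R) = -24/11 + 3*r/R)
G = 12/11 + 39*√5/2 (G = -(-24/11 + 3*(-130)/(2*√5))/2 = -(-24/11 + 3*(-130)*(√5/10))/2 = -(-24/11 - 39*√5)/2 = 12/11 + 39*√5/2 ≈ 44.694)
(-8324 + G) - p(84, 82) = (-8324 + (12/11 + 39*√5/2)) - 84*(-3 + 82) = (-91552/11 + 39*√5/2) - 84*79 = (-91552/11 + 39*√5/2) - 1*6636 = (-91552/11 + 39*√5/2) - 6636 = -164548/11 + 39*√5/2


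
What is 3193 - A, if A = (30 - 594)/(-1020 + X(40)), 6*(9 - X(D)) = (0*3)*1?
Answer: 1075853/337 ≈ 3192.4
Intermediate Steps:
X(D) = 9 (X(D) = 9 - 0*3/6 = 9 - 0 = 9 - ⅙*0 = 9 + 0 = 9)
A = 188/337 (A = (30 - 594)/(-1020 + 9) = -564/(-1011) = -564*(-1/1011) = 188/337 ≈ 0.55786)
3193 - A = 3193 - 1*188/337 = 3193 - 188/337 = 1075853/337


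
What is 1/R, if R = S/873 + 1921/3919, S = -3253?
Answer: -3421287/11071474 ≈ -0.30902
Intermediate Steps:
R = -11071474/3421287 (R = -3253/873 + 1921/3919 = -11071474/3421287 ≈ -3.2361)
1/R = 1/(-11071474/3421287) = -3421287/11071474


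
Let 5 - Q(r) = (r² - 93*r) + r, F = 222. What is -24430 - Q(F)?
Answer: 4425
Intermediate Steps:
Q(r) = 5 - r² + 92*r (Q(r) = 5 - ((r² - 93*r) + r) = 5 - (r² - 92*r) = 5 + (-r² + 92*r) = 5 - r² + 92*r)
-24430 - Q(F) = -24430 - (5 - 1*222² + 92*222) = -24430 - (5 - 1*49284 + 20424) = -24430 - (5 - 49284 + 20424) = -24430 - 1*(-28855) = -24430 + 28855 = 4425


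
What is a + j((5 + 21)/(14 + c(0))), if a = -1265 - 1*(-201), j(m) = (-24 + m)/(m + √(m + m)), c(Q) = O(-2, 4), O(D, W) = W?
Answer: -5117/5 - 609*√26/65 ≈ -1071.2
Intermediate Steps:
c(Q) = 4
j(m) = (-24 + m)/(m + √2*√m) (j(m) = (-24 + m)/(m + √(2*m)) = (-24 + m)/(m + √2*√m))
a = -1064 (a = -1265 + 201 = -1064)
a + j((5 + 21)/(14 + c(0))) = -1064 + (-24 + (5 + 21)/(14 + 4))/((5 + 21)/(14 + 4) + √2*√((5 + 21)/(14 + 4))) = -1064 + (-24 + 26/18)/(26/18 + √2*√(26/18)) = -1064 + (-24 + 26*(1/18))/(26*(1/18) + √2*√(26*(1/18))) = -1064 + (-24 + 13/9)/(13/9 + √2*√(13/9)) = -1064 - 203/9/(13/9 + √2*(√13/3)) = -1064 - 203/9/(13/9 + √26/3) = -1064 - 203/(9*(13/9 + √26/3))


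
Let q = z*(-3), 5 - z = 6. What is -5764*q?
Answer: -17292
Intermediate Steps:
z = -1 (z = 5 - 1*6 = 5 - 6 = -1)
q = 3 (q = -1*(-3) = 3)
-5764*q = -5764*3 = -17292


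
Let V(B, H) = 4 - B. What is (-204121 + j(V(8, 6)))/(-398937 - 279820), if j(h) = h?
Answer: 204125/678757 ≈ 0.30073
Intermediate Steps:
(-204121 + j(V(8, 6)))/(-398937 - 279820) = (-204121 + (4 - 1*8))/(-398937 - 279820) = (-204121 + (4 - 8))/(-678757) = (-204121 - 4)*(-1/678757) = -204125*(-1/678757) = 204125/678757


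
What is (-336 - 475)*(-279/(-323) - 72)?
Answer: 18634347/323 ≈ 57692.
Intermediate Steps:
(-336 - 475)*(-279/(-323) - 72) = -811*(-279*(-1/323) - 72) = -811*(279/323 - 72) = -811*(-22977/323) = 18634347/323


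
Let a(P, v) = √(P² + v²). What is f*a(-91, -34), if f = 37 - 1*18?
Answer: 19*√9437 ≈ 1845.7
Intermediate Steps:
f = 19 (f = 37 - 18 = 19)
f*a(-91, -34) = 19*√((-91)² + (-34)²) = 19*√(8281 + 1156) = 19*√9437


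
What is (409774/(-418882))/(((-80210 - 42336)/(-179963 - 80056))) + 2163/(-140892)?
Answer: -1260244760335499/602692693648852 ≈ -2.0910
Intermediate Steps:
(409774/(-418882))/(((-80210 - 42336)/(-179963 - 80056))) + 2163/(-140892) = (409774*(-1/418882))/((-122546/(-260019))) + 2163*(-1/140892) = -204887/(209441*((-122546*(-1/260019)))) - 721/46964 = -204887/(209441*122546/260019) - 721/46964 = -204887/209441*260019/122546 - 721/46964 = -53274512853/25666156786 - 721/46964 = -1260244760335499/602692693648852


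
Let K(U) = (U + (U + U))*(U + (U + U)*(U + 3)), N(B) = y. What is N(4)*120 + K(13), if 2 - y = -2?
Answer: 17211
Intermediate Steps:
y = 4 (y = 2 - 1*(-2) = 2 + 2 = 4)
N(B) = 4
K(U) = 3*U*(U + 2*U*(3 + U)) (K(U) = (U + 2*U)*(U + (2*U)*(3 + U)) = (3*U)*(U + 2*U*(3 + U)) = 3*U*(U + 2*U*(3 + U)))
N(4)*120 + K(13) = 4*120 + 13²*(21 + 6*13) = 480 + 169*(21 + 78) = 480 + 169*99 = 480 + 16731 = 17211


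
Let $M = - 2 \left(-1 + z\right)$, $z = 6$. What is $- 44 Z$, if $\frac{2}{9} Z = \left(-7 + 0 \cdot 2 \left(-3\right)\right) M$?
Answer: $-13860$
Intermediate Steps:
$M = -10$ ($M = - 2 \left(-1 + 6\right) = \left(-2\right) 5 = -10$)
$Z = 315$ ($Z = \frac{9 \left(-7 + 0 \cdot 2 \left(-3\right)\right) \left(-10\right)}{2} = \frac{9 \left(-7 + 0 \left(-3\right)\right) \left(-10\right)}{2} = \frac{9 \left(-7 + 0\right) \left(-10\right)}{2} = \frac{9 \left(\left(-7\right) \left(-10\right)\right)}{2} = \frac{9}{2} \cdot 70 = 315$)
$- 44 Z = \left(-44\right) 315 = -13860$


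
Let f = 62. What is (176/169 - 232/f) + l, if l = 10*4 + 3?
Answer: 211129/5239 ≈ 40.299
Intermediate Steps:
l = 43 (l = 40 + 3 = 43)
(176/169 - 232/f) + l = (176/169 - 232/62) + 43 = (176*(1/169) - 232*1/62) + 43 = (176/169 - 116/31) + 43 = -14148/5239 + 43 = 211129/5239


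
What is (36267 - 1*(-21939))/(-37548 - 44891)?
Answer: -58206/82439 ≈ -0.70605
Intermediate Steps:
(36267 - 1*(-21939))/(-37548 - 44891) = (36267 + 21939)/(-82439) = 58206*(-1/82439) = -58206/82439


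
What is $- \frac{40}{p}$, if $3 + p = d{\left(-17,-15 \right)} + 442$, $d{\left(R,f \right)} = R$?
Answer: $- \frac{20}{211} \approx -0.094787$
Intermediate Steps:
$p = 422$ ($p = -3 + \left(-17 + 442\right) = -3 + 425 = 422$)
$- \frac{40}{p} = - \frac{40}{422} = \left(-40\right) \frac{1}{422} = - \frac{20}{211}$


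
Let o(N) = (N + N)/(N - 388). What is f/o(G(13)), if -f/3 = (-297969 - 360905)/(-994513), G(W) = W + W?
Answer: 178884291/12928669 ≈ 13.836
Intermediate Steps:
G(W) = 2*W
o(N) = 2*N/(-388 + N) (o(N) = (2*N)/(-388 + N) = 2*N/(-388 + N))
f = -1976622/994513 (f = -3*(-297969 - 360905)/(-994513) = -(-1976622)*(-1)/994513 = -3*658874/994513 = -1976622/994513 ≈ -1.9875)
f/o(G(13)) = -1976622/(994513*(2*(2*13)/(-388 + 2*13))) = -1976622/(994513*(2*26/(-388 + 26))) = -1976622/(994513*(2*26/(-362))) = -1976622/(994513*(2*26*(-1/362))) = -1976622/(994513*(-26/181)) = -1976622/994513*(-181/26) = 178884291/12928669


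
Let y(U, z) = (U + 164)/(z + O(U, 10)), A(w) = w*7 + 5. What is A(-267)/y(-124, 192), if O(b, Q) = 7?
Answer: -46367/5 ≈ -9273.4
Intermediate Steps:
A(w) = 5 + 7*w (A(w) = 7*w + 5 = 5 + 7*w)
y(U, z) = (164 + U)/(7 + z) (y(U, z) = (U + 164)/(z + 7) = (164 + U)/(7 + z))
A(-267)/y(-124, 192) = (5 + 7*(-267))/(((164 - 124)/(7 + 192))) = (5 - 1869)/((40/199)) = -1864/((1/199)*40) = -1864/40/199 = -1864*199/40 = -46367/5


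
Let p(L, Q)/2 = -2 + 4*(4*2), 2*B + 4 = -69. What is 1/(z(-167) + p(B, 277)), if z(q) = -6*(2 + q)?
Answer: 1/1050 ≈ 0.00095238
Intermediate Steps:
B = -73/2 (B = -2 + (1/2)*(-69) = -2 - 69/2 = -73/2 ≈ -36.500)
z(q) = -12 - 6*q
p(L, Q) = 60 (p(L, Q) = 2*(-2 + 4*(4*2)) = 2*(-2 + 4*8) = 2*(-2 + 32) = 2*30 = 60)
1/(z(-167) + p(B, 277)) = 1/((-12 - 6*(-167)) + 60) = 1/((-12 + 1002) + 60) = 1/(990 + 60) = 1/1050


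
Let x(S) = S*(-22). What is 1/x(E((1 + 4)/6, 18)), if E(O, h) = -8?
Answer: 1/176 ≈ 0.0056818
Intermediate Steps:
x(S) = -22*S
1/x(E((1 + 4)/6, 18)) = 1/(-22*(-8)) = 1/176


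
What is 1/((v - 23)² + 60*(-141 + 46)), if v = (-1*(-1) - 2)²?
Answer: -1/5216 ≈ -0.00019172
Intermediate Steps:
v = 1 (v = (1 - 2)² = (-1)² = 1)
1/((v - 23)² + 60*(-141 + 46)) = 1/((1 - 23)² + 60*(-141 + 46)) = 1/((-22)² + 60*(-95)) = 1/(484 - 5700) = 1/(-5216) = -1/5216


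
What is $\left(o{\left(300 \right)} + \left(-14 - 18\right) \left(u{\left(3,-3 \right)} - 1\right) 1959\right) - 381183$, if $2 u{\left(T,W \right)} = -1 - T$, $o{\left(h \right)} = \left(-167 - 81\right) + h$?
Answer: $-193067$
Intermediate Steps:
$o{\left(h \right)} = -248 + h$
$u{\left(T,W \right)} = - \frac{1}{2} - \frac{T}{2}$ ($u{\left(T,W \right)} = \frac{-1 - T}{2} = - \frac{1}{2} - \frac{T}{2}$)
$\left(o{\left(300 \right)} + \left(-14 - 18\right) \left(u{\left(3,-3 \right)} - 1\right) 1959\right) - 381183 = \left(\left(-248 + 300\right) + \left(-14 - 18\right) \left(\left(- \frac{1}{2} - \frac{3}{2}\right) - 1\right) 1959\right) - 381183 = \left(52 + - 32 \left(\left(- \frac{1}{2} - \frac{3}{2}\right) - 1\right) 1959\right) - 381183 = \left(52 + - 32 \left(-2 - 1\right) 1959\right) - 381183 = \left(52 + \left(-32\right) \left(-3\right) 1959\right) - 381183 = \left(52 + 96 \cdot 1959\right) - 381183 = \left(52 + 188064\right) - 381183 = 188116 - 381183 = -193067$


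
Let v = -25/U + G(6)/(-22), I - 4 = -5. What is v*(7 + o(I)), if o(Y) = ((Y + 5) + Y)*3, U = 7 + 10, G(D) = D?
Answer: -5216/187 ≈ -27.893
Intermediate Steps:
I = -1 (I = 4 - 5 = -1)
U = 17
o(Y) = 15 + 6*Y (o(Y) = ((5 + Y) + Y)*3 = (5 + 2*Y)*3 = 15 + 6*Y)
v = -326/187 (v = -25/17 + 6/(-22) = -25*1/17 + 6*(-1/22) = -25/17 - 3/11 = -326/187 ≈ -1.7433)
v*(7 + o(I)) = -326*(7 + (15 + 6*(-1)))/187 = -326*(7 + (15 - 6))/187 = -326*(7 + 9)/187 = -326/187*16 = -5216/187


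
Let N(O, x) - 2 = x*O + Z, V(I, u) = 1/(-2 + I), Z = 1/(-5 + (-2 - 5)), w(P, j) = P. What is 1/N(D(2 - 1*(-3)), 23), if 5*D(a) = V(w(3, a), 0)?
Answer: 60/391 ≈ 0.15345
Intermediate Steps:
Z = -1/12 (Z = 1/(-5 - 7) = 1/(-12) = -1/12 ≈ -0.083333)
D(a) = ⅕ (D(a) = 1/(5*(-2 + 3)) = (⅕)/1 = (⅕)*1 = ⅕)
N(O, x) = 23/12 + O*x (N(O, x) = 2 + (x*O - 1/12) = 2 + (O*x - 1/12) = 2 + (-1/12 + O*x) = 23/12 + O*x)
1/N(D(2 - 1*(-3)), 23) = 1/(23/12 + (⅕)*23) = 1/(23/12 + 23/5) = 1/(391/60) = 60/391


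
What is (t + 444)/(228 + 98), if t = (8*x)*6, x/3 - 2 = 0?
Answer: 366/163 ≈ 2.2454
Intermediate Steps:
x = 6 (x = 6 + 3*0 = 6 + 0 = 6)
t = 288 (t = (8*6)*6 = 48*6 = 288)
(t + 444)/(228 + 98) = (288 + 444)/(228 + 98) = 732/326 = 732*(1/326) = 366/163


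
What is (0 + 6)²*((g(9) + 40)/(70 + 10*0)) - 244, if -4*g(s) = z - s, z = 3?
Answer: -7793/35 ≈ -222.66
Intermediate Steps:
g(s) = -¾ + s/4 (g(s) = -(3 - s)/4 = -¾ + s/4)
(0 + 6)²*((g(9) + 40)/(70 + 10*0)) - 244 = (0 + 6)²*(((-¾ + (¼)*9) + 40)/(70 + 10*0)) - 244 = 6²*(((-¾ + 9/4) + 40)/(70 + 0)) - 244 = 36*((3/2 + 40)/70) - 244 = 36*((83/2)*(1/70)) - 244 = 36*(83/140) - 244 = 747/35 - 244 = -7793/35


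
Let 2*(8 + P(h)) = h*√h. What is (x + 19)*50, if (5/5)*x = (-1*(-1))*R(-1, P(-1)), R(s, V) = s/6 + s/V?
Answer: 730825/771 - 100*I/257 ≈ 947.89 - 0.3891*I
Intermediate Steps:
P(h) = -8 + h^(3/2)/2 (P(h) = -8 + (h*√h)/2 = -8 + h^(3/2)/2)
R(s, V) = s/6 + s/V (R(s, V) = s*(⅙) + s/V = s/6 + s/V)
x = -⅙ - 4*(-8 + I/2)/257 (x = (-1*(-1))*((⅙)*(-1) - 1/(-8 + (-1)^(3/2)/2)) = 1*(-⅙ - 1/(-8 + (-I)/2)) = 1*(-⅙ - 1/(-8 - I/2)) = 1*(-⅙ - 4*(-8 + I/2)/257) = -⅙ - 4*(-8 + I/2)/257 ≈ -0.042153 - 0.0077821*I)
(x + 19)*50 = ((-65/1542 - 2*I/257) + 19)*50 = (29233/1542 - 2*I/257)*50 = 730825/771 - 100*I/257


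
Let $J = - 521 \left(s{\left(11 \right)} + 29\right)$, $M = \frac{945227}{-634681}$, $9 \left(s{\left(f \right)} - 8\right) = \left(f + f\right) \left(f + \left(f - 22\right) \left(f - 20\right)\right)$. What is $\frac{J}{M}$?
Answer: $\frac{910331209153}{8507043} \approx 1.0701 \cdot 10^{5}$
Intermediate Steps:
$s{\left(f \right)} = 8 + \frac{2 f \left(f + \left(-22 + f\right) \left(-20 + f\right)\right)}{9}$ ($s{\left(f \right)} = 8 + \frac{\left(f + f\right) \left(f + \left(f - 22\right) \left(f - 20\right)\right)}{9} = 8 + \frac{2 f \left(f + \left(-22 + f\right) \left(-20 + f\right)\right)}{9}$)
$M = - \frac{945227}{634681}$ ($M = 945227 \left(- \frac{1}{634681}\right) = - \frac{945227}{634681} \approx -1.4893$)
$J = - \frac{1434313}{9}$ ($J = - 521 \left(\left(8 - \frac{82 \cdot 11^{2}}{9} + \frac{2 \cdot 11^{3}}{9} + \frac{880}{9} \cdot 11\right) + 29\right) = - 521 \left(\left(8 - \frac{9922}{9} + \frac{2}{9} \cdot 1331 + \frac{9680}{9}\right) + 29\right) = - 521 \left(\left(8 - \frac{9922}{9} + \frac{2662}{9} + \frac{9680}{9}\right) + 29\right) = - 521 \left(\frac{2492}{9} + 29\right) = \left(-521\right) \frac{2753}{9} = - \frac{1434313}{9} \approx -1.5937 \cdot 10^{5}$)
$\frac{J}{M} = - \frac{1434313}{9 \left(- \frac{945227}{634681}\right)} = \left(- \frac{1434313}{9}\right) \left(- \frac{634681}{945227}\right) = \frac{910331209153}{8507043}$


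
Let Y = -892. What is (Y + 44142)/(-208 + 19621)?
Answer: 43250/19413 ≈ 2.2279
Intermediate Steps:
(Y + 44142)/(-208 + 19621) = (-892 + 44142)/(-208 + 19621) = 43250/19413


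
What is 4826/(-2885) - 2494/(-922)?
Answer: 1372809/1329985 ≈ 1.0322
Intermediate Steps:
4826/(-2885) - 2494/(-922) = 4826*(-1/2885) - 2494*(-1/922) = -4826/2885 + 1247/461 = 1372809/1329985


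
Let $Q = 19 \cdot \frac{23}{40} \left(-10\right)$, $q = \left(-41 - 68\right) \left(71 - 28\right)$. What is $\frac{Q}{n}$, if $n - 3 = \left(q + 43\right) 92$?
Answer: $\frac{437}{1708980} \approx 0.00025571$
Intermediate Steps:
$q = -4687$ ($q = \left(-109\right) 43 = -4687$)
$n = -427245$ ($n = 3 + \left(-4687 + 43\right) 92 = 3 - 427248 = -427245$)
$Q = - \frac{437}{4}$ ($Q = 19 \cdot 23 \cdot \frac{1}{40} \left(-10\right) = 19 \cdot \frac{23}{40} \left(-10\right) = \frac{437}{40} \left(-10\right) = - \frac{437}{4} \approx -109.25$)
$\frac{Q}{n} = - \frac{437}{4 \left(-427245\right)} = \left(- \frac{437}{4}\right) \left(- \frac{1}{427245}\right) = \frac{437}{1708980}$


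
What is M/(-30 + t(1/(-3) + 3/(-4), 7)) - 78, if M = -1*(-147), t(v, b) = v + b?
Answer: -24306/289 ≈ -84.104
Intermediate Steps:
t(v, b) = b + v
M = 147
M/(-30 + t(1/(-3) + 3/(-4), 7)) - 78 = 147/(-30 + (7 + (1/(-3) + 3/(-4)))) - 78 = 147/(-30 + (7 + (1*(-1/3) + 3*(-1/4)))) - 78 = 147/(-30 + (7 + (-1/3 - 3/4))) - 78 = 147/(-30 + (7 - 13/12)) - 78 = 147/(-30 + 71/12) - 78 = 147/(-289/12) - 78 = 147*(-12/289) - 78 = -1764/289 - 78 = -24306/289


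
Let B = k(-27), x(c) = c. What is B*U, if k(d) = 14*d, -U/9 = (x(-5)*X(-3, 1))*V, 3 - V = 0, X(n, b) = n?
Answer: 153090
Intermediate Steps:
V = 3 (V = 3 - 1*0 = 3 + 0 = 3)
U = -405 (U = -9*(-5*(-3))*3 = -135*3 = -9*45 = -405)
B = -378 (B = 14*(-27) = -378)
B*U = -378*(-405) = 153090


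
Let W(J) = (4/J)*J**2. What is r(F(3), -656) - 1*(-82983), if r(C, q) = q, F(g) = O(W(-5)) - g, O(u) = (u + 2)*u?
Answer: 82327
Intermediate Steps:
W(J) = 4*J
O(u) = u*(2 + u) (O(u) = (2 + u)*u = u*(2 + u))
F(g) = 360 - g (F(g) = (4*(-5))*(2 + 4*(-5)) - g = -20*(2 - 20) - g = -20*(-18) - g = 360 - g)
r(F(3), -656) - 1*(-82983) = -656 - 1*(-82983) = -656 + 82983 = 82327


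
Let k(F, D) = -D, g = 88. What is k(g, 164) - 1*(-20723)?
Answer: 20559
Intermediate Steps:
k(g, 164) - 1*(-20723) = -1*164 - 1*(-20723) = -164 + 20723 = 20559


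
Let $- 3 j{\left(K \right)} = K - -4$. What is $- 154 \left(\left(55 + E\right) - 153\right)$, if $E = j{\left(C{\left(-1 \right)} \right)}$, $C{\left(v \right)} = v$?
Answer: $15246$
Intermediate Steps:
$j{\left(K \right)} = - \frac{4}{3} - \frac{K}{3}$ ($j{\left(K \right)} = - \frac{K - -4}{3} = - \frac{K + 4}{3} = - \frac{4 + K}{3} = - \frac{4}{3} - \frac{K}{3}$)
$E = -1$ ($E = - \frac{4}{3} - - \frac{1}{3} = - \frac{4}{3} + \frac{1}{3} = -1$)
$- 154 \left(\left(55 + E\right) - 153\right) = - 154 \left(\left(55 - 1\right) - 153\right) = - 154 \left(54 - 153\right) = \left(-154\right) \left(-99\right) = 15246$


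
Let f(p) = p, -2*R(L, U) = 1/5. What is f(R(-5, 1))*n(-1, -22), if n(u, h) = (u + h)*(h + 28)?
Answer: 69/5 ≈ 13.800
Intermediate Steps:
n(u, h) = (28 + h)*(h + u) (n(u, h) = (h + u)*(28 + h) = (28 + h)*(h + u))
R(L, U) = -⅒ (R(L, U) = -½/5 = -½*⅕ = -⅒)
f(R(-5, 1))*n(-1, -22) = -((-22)² + 28*(-22) + 28*(-1) - 22*(-1))/10 = -(484 - 616 - 28 + 22)/10 = -⅒*(-138) = 69/5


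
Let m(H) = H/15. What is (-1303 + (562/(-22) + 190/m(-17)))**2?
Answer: 78281324944/34969 ≈ 2.2386e+6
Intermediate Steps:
m(H) = H/15 (m(H) = H*(1/15) = H/15)
(-1303 + (562/(-22) + 190/m(-17)))**2 = (-1303 + (562/(-22) + 190/(((1/15)*(-17)))))**2 = (-1303 + (562*(-1/22) + 190/(-17/15)))**2 = (-1303 + (-281/11 + 190*(-15/17)))**2 = (-1303 + (-281/11 - 2850/17))**2 = (-1303 - 36127/187)**2 = (-279788/187)**2 = 78281324944/34969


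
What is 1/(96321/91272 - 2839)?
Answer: -30424/86341629 ≈ -0.00035237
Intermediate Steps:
1/(96321/91272 - 2839) = 1/(96321*(1/91272) - 2839) = 1/(32107/30424 - 2839) = 1/(-86341629/30424) = -30424/86341629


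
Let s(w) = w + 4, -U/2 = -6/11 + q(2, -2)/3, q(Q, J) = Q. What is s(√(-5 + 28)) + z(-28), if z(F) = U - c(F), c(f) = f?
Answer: 1048/33 + √23 ≈ 36.553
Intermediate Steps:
U = -8/33 (U = -2*(-6/11 + 2/3) = -2*(-6*1/11 + 2*(⅓)) = -2*(-6/11 + ⅔) = -2*4/33 = -8/33 ≈ -0.24242)
z(F) = -8/33 - F
s(w) = 4 + w
s(√(-5 + 28)) + z(-28) = (4 + √(-5 + 28)) + (-8/33 - 1*(-28)) = (4 + √23) + (-8/33 + 28) = (4 + √23) + 916/33 = 1048/33 + √23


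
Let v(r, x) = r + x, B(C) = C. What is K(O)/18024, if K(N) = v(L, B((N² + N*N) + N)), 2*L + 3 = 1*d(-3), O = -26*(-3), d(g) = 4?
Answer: 24493/36048 ≈ 0.67945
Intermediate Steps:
O = 78
L = ½ (L = -3/2 + (1*4)/2 = -3/2 + (½)*4 = -3/2 + 2 = ½ ≈ 0.50000)
K(N) = ½ + N + 2*N² (K(N) = ½ + ((N² + N*N) + N) = ½ + ((N² + N²) + N) = ½ + (2*N² + N) = ½ + (N + 2*N²) = ½ + N + 2*N²)
K(O)/18024 = (½ + 78 + 2*78²)/18024 = (½ + 78 + 2*6084)*(1/18024) = (½ + 78 + 12168)*(1/18024) = (24493/2)*(1/18024) = 24493/36048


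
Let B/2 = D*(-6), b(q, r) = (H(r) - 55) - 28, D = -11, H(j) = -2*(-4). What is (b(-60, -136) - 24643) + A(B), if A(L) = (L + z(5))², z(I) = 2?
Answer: -6762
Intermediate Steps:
H(j) = 8
b(q, r) = -75 (b(q, r) = (8 - 55) - 28 = -47 - 28 = -75)
B = 132 (B = 2*(-11*(-6)) = 2*66 = 132)
A(L) = (2 + L)² (A(L) = (L + 2)² = (2 + L)²)
(b(-60, -136) - 24643) + A(B) = (-75 - 24643) + (2 + 132)² = -24718 + 134² = -24718 + 17956 = -6762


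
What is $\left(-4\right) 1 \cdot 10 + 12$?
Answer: $-28$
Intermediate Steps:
$\left(-4\right) 1 \cdot 10 + 12 = \left(-4\right) 10 + 12 = -40 + 12 = -28$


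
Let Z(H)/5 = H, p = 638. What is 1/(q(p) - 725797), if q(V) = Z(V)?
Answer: -1/722607 ≈ -1.3839e-6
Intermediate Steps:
Z(H) = 5*H
q(V) = 5*V
1/(q(p) - 725797) = 1/(5*638 - 725797) = 1/(3190 - 725797) = 1/(-722607) = -1/722607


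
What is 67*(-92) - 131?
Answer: -6295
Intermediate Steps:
67*(-92) - 131 = -6164 - 131 = -6295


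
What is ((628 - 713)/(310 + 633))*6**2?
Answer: -3060/943 ≈ -3.2450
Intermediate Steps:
((628 - 713)/(310 + 633))*6**2 = -85/943*36 = -3060/943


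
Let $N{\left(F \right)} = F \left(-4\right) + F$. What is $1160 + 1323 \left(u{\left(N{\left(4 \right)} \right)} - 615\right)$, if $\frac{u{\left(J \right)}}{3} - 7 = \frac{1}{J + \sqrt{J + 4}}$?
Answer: $- \frac{29830583}{38} - \frac{3969 i \sqrt{2}}{76} \approx -7.8502 \cdot 10^{5} - 73.855 i$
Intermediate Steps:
$N{\left(F \right)} = - 3 F$ ($N{\left(F \right)} = - 4 F + F = - 3 F$)
$u{\left(J \right)} = 21 + \frac{3}{J + \sqrt{4 + J}}$ ($u{\left(J \right)} = 21 + \frac{3}{J + \sqrt{J + 4}} = 21 + \frac{3}{J + \sqrt{4 + J}}$)
$1160 + 1323 \left(u{\left(N{\left(4 \right)} \right)} - 615\right) = 1160 + 1323 \left(\frac{3 \left(1 + 7 \left(\left(-3\right) 4\right) + 7 \sqrt{4 - 12}\right)}{\left(-3\right) 4 + \sqrt{4 - 12}} - 615\right) = 1160 + 1323 \left(\frac{3 \left(1 + 7 \left(-12\right) + 7 \sqrt{4 - 12}\right)}{-12 + \sqrt{4 - 12}} - 615\right) = 1160 + 1323 \left(\frac{3 \left(1 - 84 + 7 \sqrt{-8}\right)}{-12 + \sqrt{-8}} - 615\right) = 1160 + 1323 \left(\frac{3 \left(1 - 84 + 7 \cdot 2 i \sqrt{2}\right)}{-12 + 2 i \sqrt{2}} - 615\right) = 1160 + 1323 \left(\frac{3 \left(1 - 84 + 14 i \sqrt{2}\right)}{-12 + 2 i \sqrt{2}} - 615\right) = 1160 + 1323 \left(\frac{3 \left(-83 + 14 i \sqrt{2}\right)}{-12 + 2 i \sqrt{2}} - 615\right) = 1160 + 1323 \left(-615 + \frac{3 \left(-83 + 14 i \sqrt{2}\right)}{-12 + 2 i \sqrt{2}}\right) = 1160 - \left(813645 - \frac{3969 \left(-83 + 14 i \sqrt{2}\right)}{-12 + 2 i \sqrt{2}}\right) = -812485 + \frac{3969 \left(-83 + 14 i \sqrt{2}\right)}{-12 + 2 i \sqrt{2}}$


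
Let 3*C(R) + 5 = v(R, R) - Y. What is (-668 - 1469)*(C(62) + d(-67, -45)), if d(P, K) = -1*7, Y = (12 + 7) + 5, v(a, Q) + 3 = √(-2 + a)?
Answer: 113261/3 - 4274*√15/3 ≈ 32236.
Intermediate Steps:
v(a, Q) = -3 + √(-2 + a)
Y = 24 (Y = 19 + 5 = 24)
C(R) = -32/3 + √(-2 + R)/3 (C(R) = -5/3 + ((-3 + √(-2 + R)) - 1*24)/3 = -5/3 + ((-3 + √(-2 + R)) - 24)/3 = -5/3 + (-27 + √(-2 + R))/3 = -5/3 + (-9 + √(-2 + R)/3) = -32/3 + √(-2 + R)/3)
d(P, K) = -7
(-668 - 1469)*(C(62) + d(-67, -45)) = (-668 - 1469)*((-32/3 + √(-2 + 62)/3) - 7) = -2137*((-32/3 + √60/3) - 7) = -2137*((-32/3 + (2*√15)/3) - 7) = -2137*((-32/3 + 2*√15/3) - 7) = -2137*(-53/3 + 2*√15/3) = 113261/3 - 4274*√15/3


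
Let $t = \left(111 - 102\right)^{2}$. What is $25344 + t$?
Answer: $25425$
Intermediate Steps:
$t = 81$ ($t = 9^{2} = 81$)
$25344 + t = 25344 + 81 = 25425$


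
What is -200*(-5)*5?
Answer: 5000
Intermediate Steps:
-200*(-5)*5 = -40*(-25)*5 = 1000*5 = 5000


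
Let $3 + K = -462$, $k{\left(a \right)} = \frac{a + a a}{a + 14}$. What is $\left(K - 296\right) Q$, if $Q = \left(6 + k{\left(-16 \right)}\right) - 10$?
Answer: $94364$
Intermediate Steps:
$k{\left(a \right)} = \frac{a + a^{2}}{14 + a}$
$K = -465$ ($K = -3 - 462 = -465$)
$Q = -124$ ($Q = \left(6 - \frac{16 \left(1 - 16\right)}{14 - 16}\right) - 10 = \left(6 - 16 \frac{1}{-2} \left(-15\right)\right) - 10 = \left(6 - \left(-8\right) \left(-15\right)\right) - 10 = \left(6 - 120\right) - 10 = -114 - 10 = -124$)
$\left(K - 296\right) Q = \left(-465 - 296\right) \left(-124\right) = \left(-761\right) \left(-124\right) = 94364$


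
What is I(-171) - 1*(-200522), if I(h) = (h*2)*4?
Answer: 199154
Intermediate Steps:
I(h) = 8*h (I(h) = (2*h)*4 = 8*h)
I(-171) - 1*(-200522) = 8*(-171) - 1*(-200522) = -1368 + 200522 = 199154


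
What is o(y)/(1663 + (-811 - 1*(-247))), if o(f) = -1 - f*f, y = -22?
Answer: -485/1099 ≈ -0.44131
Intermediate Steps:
o(f) = -1 - f**2
o(y)/(1663 + (-811 - 1*(-247))) = (-1 - 1*(-22)**2)/(1663 + (-811 - 1*(-247))) = (-1 - 1*484)/(1663 + (-811 + 247)) = (-1 - 484)/(1663 - 564) = -485/1099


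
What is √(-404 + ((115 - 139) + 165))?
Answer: I*√263 ≈ 16.217*I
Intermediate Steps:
√(-404 + ((115 - 139) + 165)) = √(-404 + (-24 + 165)) = √(-404 + 141) = √(-263) = I*√263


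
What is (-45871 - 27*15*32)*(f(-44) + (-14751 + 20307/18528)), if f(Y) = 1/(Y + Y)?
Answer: 58951618198919/67936 ≈ 8.6775e+8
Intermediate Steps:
f(Y) = 1/(2*Y)
(-45871 - 27*15*32)*(f(-44) + (-14751 + 20307/18528)) = (-45871 - 27*15*32)*((1/2)/(-44) + (-14751 + 20307/18528)) = (-45871 - 405*32)*((1/2)*(-1/44) + (-14751 + 20307*(1/18528))) = (-45871 - 12960)*(-1/88 + (-14751 + 6769/6176)) = -58831*(-1/88 - 91095407/6176) = -58831*(-1002050249/67936) = 58951618198919/67936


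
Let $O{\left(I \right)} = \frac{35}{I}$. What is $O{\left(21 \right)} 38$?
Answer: $\frac{190}{3} \approx 63.333$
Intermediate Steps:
$O{\left(21 \right)} 38 = \frac{35}{21} \cdot 38 = 35 \cdot \frac{1}{21} \cdot 38 = \frac{5}{3} \cdot 38 = \frac{190}{3}$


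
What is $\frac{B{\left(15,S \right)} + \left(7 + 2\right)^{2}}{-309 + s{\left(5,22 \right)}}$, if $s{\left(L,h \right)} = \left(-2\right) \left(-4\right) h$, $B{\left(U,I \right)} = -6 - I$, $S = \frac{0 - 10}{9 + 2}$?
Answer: $- \frac{835}{1463} \approx -0.57075$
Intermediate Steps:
$S = - \frac{10}{11} \approx -0.90909$
$s{\left(L,h \right)} = 8 h$
$\frac{B{\left(15,S \right)} + \left(7 + 2\right)^{2}}{-309 + s{\left(5,22 \right)}} = \frac{\left(-6 - - \frac{10}{11}\right) + \left(7 + 2\right)^{2}}{-309 + 8 \cdot 22} = \frac{\left(-6 + \frac{10}{11}\right) + 9^{2}}{-309 + 176} = \frac{- \frac{56}{11} + 81}{-133} = \frac{835}{11} \left(- \frac{1}{133}\right) = - \frac{835}{1463}$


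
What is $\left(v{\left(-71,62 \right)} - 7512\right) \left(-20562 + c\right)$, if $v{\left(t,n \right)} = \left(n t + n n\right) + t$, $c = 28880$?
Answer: $-67716838$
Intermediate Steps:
$v{\left(t,n \right)} = t + n^{2} + n t$ ($v{\left(t,n \right)} = \left(n t + n^{2}\right) + t = \left(n^{2} + n t\right) + t = t + n^{2} + n t$)
$\left(v{\left(-71,62 \right)} - 7512\right) \left(-20562 + c\right) = \left(\left(-71 + 62^{2} + 62 \left(-71\right)\right) - 7512\right) \left(-20562 + 28880\right) = \left(\left(-71 + 3844 - 4402\right) - 7512\right) 8318 = \left(-629 - 7512\right) 8318 = \left(-8141\right) 8318 = -67716838$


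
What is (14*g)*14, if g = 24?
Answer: 4704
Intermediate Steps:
(14*g)*14 = (14*24)*14 = 336*14 = 4704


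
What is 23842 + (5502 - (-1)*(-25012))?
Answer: 4332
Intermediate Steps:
23842 + (5502 - (-1)*(-25012)) = 23842 + (5502 - 1*25012) = 23842 + (5502 - 25012) = 23842 - 19510 = 4332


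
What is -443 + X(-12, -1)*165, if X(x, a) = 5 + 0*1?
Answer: 382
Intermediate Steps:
X(x, a) = 5 (X(x, a) = 5 + 0 = 5)
-443 + X(-12, -1)*165 = -443 + 5*165 = -443 + 825 = 382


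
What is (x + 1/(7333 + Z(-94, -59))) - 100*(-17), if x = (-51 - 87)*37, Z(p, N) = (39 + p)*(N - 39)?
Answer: -43334537/12723 ≈ -3406.0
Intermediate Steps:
Z(p, N) = (-39 + N)*(39 + p) (Z(p, N) = (39 + p)*(-39 + N) = (-39 + N)*(39 + p))
x = -5106 (x = -138*37 = -5106)
(x + 1/(7333 + Z(-94, -59))) - 100*(-17) = (-5106 + 1/(7333 + (-1521 - 39*(-94) + 39*(-59) - 59*(-94)))) - 100*(-17) = (-5106 + 1/(7333 + (-1521 + 3666 - 2301 + 5546))) + 1700 = (-5106 + 1/(7333 + 5390)) + 1700 = (-5106 + 1/12723) + 1700 = -64963637/12723 + 1700 = -43334537/12723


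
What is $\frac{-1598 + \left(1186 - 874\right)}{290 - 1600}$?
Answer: $\frac{643}{655} \approx 0.98168$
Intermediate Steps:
$\frac{-1598 + \left(1186 - 874\right)}{290 - 1600} = \frac{-1598 + \left(1186 - 874\right)}{-1310} = \left(-1598 + 312\right) \left(- \frac{1}{1310}\right) = \left(-1286\right) \left(- \frac{1}{1310}\right) = \frac{643}{655}$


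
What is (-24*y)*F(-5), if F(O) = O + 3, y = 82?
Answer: 3936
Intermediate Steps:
F(O) = 3 + O
(-24*y)*F(-5) = (-24*82)*(3 - 5) = -1968*(-2) = 3936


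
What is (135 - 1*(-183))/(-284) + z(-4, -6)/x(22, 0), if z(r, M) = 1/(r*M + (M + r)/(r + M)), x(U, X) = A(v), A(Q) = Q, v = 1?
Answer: -3833/3550 ≈ -1.0797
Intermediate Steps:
x(U, X) = 1
z(r, M) = 1/(1 + M*r) (z(r, M) = 1/(M*r + (M + r)/(M + r)) = 1/(M*r + 1) = 1/(1 + M*r))
(135 - 1*(-183))/(-284) + z(-4, -6)/x(22, 0) = (135 - 1*(-183))/(-284) + 1/((1 - 6*(-4))*1) = (135 + 183)*(-1/284) + 1/(1 + 24) = 318*(-1/284) + 1/25 = -159/142 + (1/25)*1 = -159/142 + 1/25 = -3833/3550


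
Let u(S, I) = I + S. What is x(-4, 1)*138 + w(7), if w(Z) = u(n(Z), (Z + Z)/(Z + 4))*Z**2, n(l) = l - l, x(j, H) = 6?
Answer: 9794/11 ≈ 890.36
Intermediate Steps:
n(l) = 0
w(Z) = 2*Z**3/(4 + Z) (w(Z) = ((Z + Z)/(Z + 4) + 0)*Z**2 = ((2*Z)/(4 + Z) + 0)*Z**2 = (2*Z/(4 + Z) + 0)*Z**2 = (2*Z/(4 + Z))*Z**2 = 2*Z**3/(4 + Z))
x(-4, 1)*138 + w(7) = 6*138 + 2*7**3/(4 + 7) = 828 + 2*343/11 = 828 + 2*343*(1/11) = 828 + 686/11 = 9794/11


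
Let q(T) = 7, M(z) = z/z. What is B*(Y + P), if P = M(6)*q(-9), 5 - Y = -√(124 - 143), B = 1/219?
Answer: 4/73 + I*√19/219 ≈ 0.054795 + 0.019904*I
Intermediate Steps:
M(z) = 1
B = 1/219 ≈ 0.0045662
Y = 5 + I*√19 (Y = 5 - (-1)*√(124 - 143) = 5 - (-1)*√(-19) = 5 - (-1)*I*√19 = 5 + I*√19 ≈ 5.0 + 4.3589*I)
P = 7 (P = 1*7 = 7)
B*(Y + P) = ((5 + I*√19) + 7)/219 = (12 + I*√19)/219 = 4/73 + I*√19/219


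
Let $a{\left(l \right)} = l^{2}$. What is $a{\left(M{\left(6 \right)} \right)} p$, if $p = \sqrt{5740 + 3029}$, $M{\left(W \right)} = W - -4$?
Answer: $100 \sqrt{8769} \approx 9364.3$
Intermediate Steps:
$M{\left(W \right)} = 4 + W$ ($M{\left(W \right)} = W + 4 = 4 + W$)
$p = \sqrt{8769} \approx 93.643$
$a{\left(M{\left(6 \right)} \right)} p = \left(4 + 6\right)^{2} \sqrt{8769} = 10^{2} \sqrt{8769} = 100 \sqrt{8769}$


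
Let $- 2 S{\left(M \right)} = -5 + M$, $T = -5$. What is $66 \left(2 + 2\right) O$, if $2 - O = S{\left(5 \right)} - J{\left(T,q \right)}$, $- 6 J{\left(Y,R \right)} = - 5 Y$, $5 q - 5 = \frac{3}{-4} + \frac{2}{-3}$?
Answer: $-572$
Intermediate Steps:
$S{\left(M \right)} = \frac{5}{2} - \frac{M}{2}$ ($S{\left(M \right)} = - \frac{-5 + M}{2} = \frac{5}{2} - \frac{M}{2}$)
$q = \frac{43}{60}$ ($q = 1 + \frac{\frac{3}{-4} + \frac{2}{-3}}{5} = 1 + \frac{3 \left(- \frac{1}{4}\right) + 2 \left(- \frac{1}{3}\right)}{5} = 1 + \frac{- \frac{3}{4} - \frac{2}{3}}{5} = 1 + \frac{1}{5} \left(- \frac{17}{12}\right) = 1 - \frac{17}{60} = \frac{43}{60} \approx 0.71667$)
$J{\left(Y,R \right)} = \frac{5 Y}{6}$ ($J{\left(Y,R \right)} = - \frac{\left(-5\right) Y}{6} = \frac{5 Y}{6}$)
$O = - \frac{13}{6}$ ($O = 2 - \left(\left(\frac{5}{2} - \frac{5}{2}\right) - \frac{5}{6} \left(-5\right)\right) = 2 - \left(\left(\frac{5}{2} - \frac{5}{2}\right) - - \frac{25}{6}\right) = 2 - \left(0 + \frac{25}{6}\right) = 2 - \frac{25}{6} = - \frac{13}{6} \approx -2.1667$)
$66 \left(2 + 2\right) O = 66 \left(2 + 2\right) \left(- \frac{13}{6}\right) = 66 \cdot 4 \left(- \frac{13}{6}\right) = 66 \left(- \frac{26}{3}\right) = -572$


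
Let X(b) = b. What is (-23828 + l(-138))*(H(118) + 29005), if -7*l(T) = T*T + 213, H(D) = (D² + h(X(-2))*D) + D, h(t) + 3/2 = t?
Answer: -1133169086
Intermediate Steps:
h(t) = -3/2 + t
H(D) = D² - 5*D/2 (H(D) = (D² + (-3/2 - 2)*D) + D = (D² - 7*D/2) + D = D² - 5*D/2)
l(T) = -213/7 - T²/7 (l(T) = -(T*T + 213)/7 = -(T² + 213)/7 = -(213 + T²)/7 = -213/7 - T²/7)
(-23828 + l(-138))*(H(118) + 29005) = (-23828 + (-213/7 - ⅐*(-138)²))*((½)*118*(-5 + 2*118) + 29005) = (-23828 + (-213/7 - ⅐*19044))*((½)*118*(-5 + 236) + 29005) = (-23828 + (-213/7 - 19044/7))*((½)*118*231 + 29005) = (-23828 - 2751)*(13629 + 29005) = -26579*42634 = -1133169086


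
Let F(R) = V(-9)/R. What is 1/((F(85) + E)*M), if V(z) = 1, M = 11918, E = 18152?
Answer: 85/18388532478 ≈ 4.6224e-9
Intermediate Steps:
F(R) = 1/R
1/((F(85) + E)*M) = 1/((1/85 + 18152)*11918) = (1/11918)/(1/85 + 18152) = (1/11918)/(1542921/85) = (85/1542921)*(1/11918) = 85/18388532478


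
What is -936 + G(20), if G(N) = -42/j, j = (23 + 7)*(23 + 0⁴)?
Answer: -107647/115 ≈ -936.06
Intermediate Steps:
j = 690 (j = 30*(23 + 0) = 30*23 = 690)
G(N) = -7/115 (G(N) = -42/690 = -42*1/690 = -7/115)
-936 + G(20) = -936 - 7/115 = -107647/115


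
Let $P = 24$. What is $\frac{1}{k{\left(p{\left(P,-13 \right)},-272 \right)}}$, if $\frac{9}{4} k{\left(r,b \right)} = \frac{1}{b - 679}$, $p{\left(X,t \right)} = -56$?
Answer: $- \frac{8559}{4} \approx -2139.8$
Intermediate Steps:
$k{\left(r,b \right)} = \frac{4}{9 \left(-679 + b\right)}$ ($k{\left(r,b \right)} = \frac{4}{9 \left(b - 679\right)} = \frac{4}{9 \left(-679 + b\right)}$)
$\frac{1}{k{\left(p{\left(P,-13 \right)},-272 \right)}} = \frac{1}{\frac{4}{9} \frac{1}{-679 - 272}} = \frac{1}{\frac{4}{9} \frac{1}{-951}} = \frac{1}{\frac{4}{9} \left(- \frac{1}{951}\right)} = \frac{1}{- \frac{4}{8559}} = - \frac{8559}{4}$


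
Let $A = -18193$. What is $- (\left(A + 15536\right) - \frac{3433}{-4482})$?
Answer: $\frac{11905241}{4482} \approx 2656.2$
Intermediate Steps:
$- (\left(A + 15536\right) - \frac{3433}{-4482}) = - (\left(-18193 + 15536\right) - \frac{3433}{-4482}) = - (-2657 - - \frac{3433}{4482}) = - (-2657 + \frac{3433}{4482}) = \left(-1\right) \left(- \frac{11905241}{4482}\right) = \frac{11905241}{4482}$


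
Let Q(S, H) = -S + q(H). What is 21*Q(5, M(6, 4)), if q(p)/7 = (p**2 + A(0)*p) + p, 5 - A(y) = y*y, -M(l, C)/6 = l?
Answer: 158655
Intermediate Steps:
M(l, C) = -6*l
A(y) = 5 - y**2 (A(y) = 5 - y*y = 5 - y**2)
q(p) = 7*p**2 + 42*p (q(p) = 7*((p**2 + (5 - 1*0**2)*p) + p) = 7*((p**2 + (5 - 1*0)*p) + p) = 7*((p**2 + (5 + 0)*p) + p) = 7*((p**2 + 5*p) + p) = 7*(p**2 + 6*p) = 7*p**2 + 42*p)
Q(S, H) = -S + 7*H*(6 + H)
21*Q(5, M(6, 4)) = 21*(-1*5 + 7*(-6*6)*(6 - 6*6)) = 21*(-5 + 7*(-36)*(6 - 36)) = 21*(-5 + 7*(-36)*(-30)) = 21*(-5 + 7560) = 21*7555 = 158655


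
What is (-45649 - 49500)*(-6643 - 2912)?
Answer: 909148695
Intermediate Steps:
(-45649 - 49500)*(-6643 - 2912) = -95149*(-9555) = 909148695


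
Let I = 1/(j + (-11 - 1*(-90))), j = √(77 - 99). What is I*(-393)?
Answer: -31047/6263 + 393*I*√22/6263 ≈ -4.9572 + 0.29432*I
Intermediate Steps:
j = I*√22 (j = √(-22) = I*√22 ≈ 4.6904*I)
I = 1/(79 + I*√22) (I = 1/(I*√22 + (-11 - 1*(-90))) = 1/(I*√22 + (-11 + 90)) = 1/(I*√22 + 79) = 1/(79 + I*√22) ≈ 0.012614 - 0.00074891*I)
I*(-393) = (79/6263 - I*√22/6263)*(-393) = -31047/6263 + 393*I*√22/6263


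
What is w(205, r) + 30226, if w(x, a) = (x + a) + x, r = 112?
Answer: 30748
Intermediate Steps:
w(x, a) = a + 2*x (w(x, a) = (a + x) + x = a + 2*x)
w(205, r) + 30226 = (112 + 2*205) + 30226 = (112 + 410) + 30226 = 522 + 30226 = 30748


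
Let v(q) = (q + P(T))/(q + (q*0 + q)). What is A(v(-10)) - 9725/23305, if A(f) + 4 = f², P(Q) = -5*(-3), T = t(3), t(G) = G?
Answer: -324763/74576 ≈ -4.3548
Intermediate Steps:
T = 3
P(Q) = 15
v(q) = (15 + q)/(2*q) (v(q) = (q + 15)/(q + (q*0 + q)) = (15 + q)/(q + (0 + q)) = (15 + q)/(q + q) = (15 + q)/((2*q)) = (15 + q)*(1/(2*q)) = (15 + q)/(2*q))
A(f) = -4 + f²
A(v(-10)) - 9725/23305 = (-4 + ((½)*(15 - 10)/(-10))²) - 9725/23305 = (-4 + ((½)*(-⅒)*5)²) - 9725*1/23305 = (-4 + (-¼)²) - 1945/4661 = (-4 + 1/16) - 1945/4661 = -63/16 - 1945/4661 = -324763/74576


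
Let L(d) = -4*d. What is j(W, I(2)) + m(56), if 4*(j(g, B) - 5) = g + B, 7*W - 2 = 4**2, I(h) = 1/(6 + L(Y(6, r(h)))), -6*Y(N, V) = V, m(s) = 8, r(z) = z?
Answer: 8425/616 ≈ 13.677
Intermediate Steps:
Y(N, V) = -V/6
I(h) = 1/(6 + 2*h/3) (I(h) = 1/(6 - (-2)*h/3) = 1/(6 + 2*h/3))
W = 18/7 (W = 2/7 + (1/7)*4**2 = 2/7 + (1/7)*16 = 2/7 + 16/7 = 18/7 ≈ 2.5714)
j(g, B) = 5 + B/4 + g/4 (j(g, B) = 5 + (g + B)/4 = 5 + (B + g)/4 = 5 + (B/4 + g/4) = 5 + B/4 + g/4)
j(W, I(2)) + m(56) = (5 + (3/(2*(9 + 2)))/4 + (1/4)*(18/7)) + 8 = (5 + ((3/2)/11)/4 + 9/14) + 8 = (5 + ((3/2)*(1/11))/4 + 9/14) + 8 = (5 + (1/4)*(3/22) + 9/14) + 8 = (5 + 3/88 + 9/14) + 8 = 3497/616 + 8 = 8425/616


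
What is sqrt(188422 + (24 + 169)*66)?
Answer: 2*sqrt(50290) ≈ 448.51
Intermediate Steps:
sqrt(188422 + (24 + 169)*66) = sqrt(188422 + 193*66) = sqrt(188422 + 12738) = sqrt(201160) = 2*sqrt(50290)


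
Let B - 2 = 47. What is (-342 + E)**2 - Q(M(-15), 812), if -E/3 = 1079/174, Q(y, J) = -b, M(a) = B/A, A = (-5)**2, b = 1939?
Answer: 443960021/3364 ≈ 1.3197e+5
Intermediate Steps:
A = 25
B = 49 (B = 2 + 47 = 49)
M(a) = 49/25
Q(y, J) = -1939 (Q(y, J) = -1*1939 = -1939)
E = -1079/58 (E = -3237/174 = -3*1079/174 = -1079/58 ≈ -18.603)
(-342 + E)**2 - Q(M(-15), 812) = (-342 - 1079/58)**2 - 1*(-1939) = (-20915/58)**2 + 1939 = 437437225/3364 + 1939 = 443960021/3364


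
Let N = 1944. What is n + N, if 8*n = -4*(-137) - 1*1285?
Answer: 14815/8 ≈ 1851.9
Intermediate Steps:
n = -737/8 (n = (-4*(-137) - 1*1285)/8 = (548 - 1285)/8 = (1/8)*(-737) = -737/8 ≈ -92.125)
n + N = -737/8 + 1944 = 14815/8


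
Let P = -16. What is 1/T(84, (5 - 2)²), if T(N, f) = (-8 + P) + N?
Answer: 1/60 ≈ 0.016667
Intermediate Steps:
T(N, f) = -24 + N (T(N, f) = (-8 - 16) + N = -24 + N)
1/T(84, (5 - 2)²) = 1/(-24 + 84) = 1/60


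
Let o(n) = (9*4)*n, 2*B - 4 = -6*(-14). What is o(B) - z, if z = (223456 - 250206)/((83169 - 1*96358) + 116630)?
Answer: 163877294/103441 ≈ 1584.3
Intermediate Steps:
B = 44 (B = 2 + (-6*(-14))/2 = 2 + (1/2)*84 = 2 + 42 = 44)
o(n) = 36*n
z = -26750/103441 (z = -26750/((83169 - 96358) + 116630) = -26750/(-13189 + 116630) = -26750/103441 ≈ -0.25860)
o(B) - z = 36*44 - 1*(-26750/103441) = 1584 + 26750/103441 = 163877294/103441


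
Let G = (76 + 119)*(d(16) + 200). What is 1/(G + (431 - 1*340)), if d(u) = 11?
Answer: 1/41236 ≈ 2.4251e-5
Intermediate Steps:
G = 41145 (G = (76 + 119)*(11 + 200) = 195*211 = 41145)
1/(G + (431 - 1*340)) = 1/(41145 + (431 - 1*340)) = 1/(41145 + (431 - 340)) = 1/(41145 + 91) = 1/41236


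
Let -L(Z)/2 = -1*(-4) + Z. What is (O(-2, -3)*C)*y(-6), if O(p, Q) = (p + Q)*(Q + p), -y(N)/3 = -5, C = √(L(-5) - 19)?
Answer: 375*I*√17 ≈ 1546.2*I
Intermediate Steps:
L(Z) = -8 - 2*Z (L(Z) = -2*(-1*(-4) + Z) = -2*(4 + Z) = -8 - 2*Z)
C = I*√17 (C = √((-8 - 2*(-5)) - 19) = √((-8 + 10) - 19) = √(2 - 19) = √(-17) = I*√17 ≈ 4.1231*I)
y(N) = 15 (y(N) = -3*(-5) = 15)
O(p, Q) = (Q + p)² (O(p, Q) = (Q + p)*(Q + p) = (Q + p)²)
(O(-2, -3)*C)*y(-6) = ((-3 - 2)²*(I*√17))*15 = ((-5)²*(I*√17))*15 = (25*(I*√17))*15 = (25*I*√17)*15 = 375*I*√17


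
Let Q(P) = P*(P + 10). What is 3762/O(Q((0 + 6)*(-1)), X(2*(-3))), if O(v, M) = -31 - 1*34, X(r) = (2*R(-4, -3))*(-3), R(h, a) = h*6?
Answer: -3762/65 ≈ -57.877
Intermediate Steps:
R(h, a) = 6*h
Q(P) = P*(10 + P)
X(r) = 144 (X(r) = (2*(6*(-4)))*(-3) = (2*(-24))*(-3) = -48*(-3) = 144)
O(v, M) = -65 (O(v, M) = -31 - 34 = -65)
3762/O(Q((0 + 6)*(-1)), X(2*(-3))) = 3762/(-65) = 3762*(-1/65) = -3762/65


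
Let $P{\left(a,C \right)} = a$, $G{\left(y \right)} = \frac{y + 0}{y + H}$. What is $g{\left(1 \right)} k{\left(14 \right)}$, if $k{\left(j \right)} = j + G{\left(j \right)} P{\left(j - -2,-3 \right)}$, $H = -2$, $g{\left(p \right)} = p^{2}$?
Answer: $\frac{98}{3} \approx 32.667$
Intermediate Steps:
$G{\left(y \right)} = \frac{y}{-2 + y}$ ($G{\left(y \right)} = \frac{y + 0}{y - 2} = \frac{y}{-2 + y}$)
$k{\left(j \right)} = j + \frac{j \left(2 + j\right)}{-2 + j}$ ($k{\left(j \right)} = j + \frac{j}{-2 + j} \left(j - -2\right) = j + \frac{j}{-2 + j} \left(j + 2\right) = j + \frac{j}{-2 + j} \left(2 + j\right) = j + \frac{j \left(2 + j\right)}{-2 + j}$)
$g{\left(1 \right)} k{\left(14 \right)} = 1^{2} \frac{2 \cdot 14^{2}}{-2 + 14} = 1 \cdot 2 \cdot 196 \cdot \frac{1}{12} = 1 \cdot \frac{98}{3} = \frac{98}{3}$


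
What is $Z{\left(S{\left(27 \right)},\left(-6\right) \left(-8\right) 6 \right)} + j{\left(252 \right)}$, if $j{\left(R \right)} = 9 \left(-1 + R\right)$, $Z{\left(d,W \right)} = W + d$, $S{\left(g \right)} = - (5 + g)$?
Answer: $2515$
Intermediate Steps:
$S{\left(g \right)} = -5 - g$
$j{\left(R \right)} = -9 + 9 R$
$Z{\left(S{\left(27 \right)},\left(-6\right) \left(-8\right) 6 \right)} + j{\left(252 \right)} = \left(\left(-6\right) \left(-8\right) 6 - 32\right) + \left(-9 + 9 \cdot 252\right) = \left(48 \cdot 6 - 32\right) + \left(-9 + 2268\right) = \left(288 - 32\right) + 2259 = 256 + 2259 = 2515$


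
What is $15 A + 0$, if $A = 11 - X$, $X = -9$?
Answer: $300$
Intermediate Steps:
$A = 20$ ($A = 11 - -9 = 11 + 9 = 20$)
$15 A + 0 = 15 \cdot 20 + 0 = 300 + 0 = 300$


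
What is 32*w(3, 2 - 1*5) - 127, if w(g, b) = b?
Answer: -223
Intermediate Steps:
32*w(3, 2 - 1*5) - 127 = 32*(2 - 1*5) - 127 = 32*(2 - 5) - 127 = 32*(-3) - 127 = -96 - 127 = -223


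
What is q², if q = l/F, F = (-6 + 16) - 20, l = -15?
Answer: 9/4 ≈ 2.2500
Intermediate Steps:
F = -10 (F = 10 - 20 = -10)
q = 3/2 (q = -15/(-10) = -15*(-⅒) = 3/2 ≈ 1.5000)
q² = (3/2)² = 9/4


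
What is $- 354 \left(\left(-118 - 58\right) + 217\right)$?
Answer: $-14514$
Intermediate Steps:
$- 354 \left(\left(-118 - 58\right) + 217\right) = - 354 \left(-176 + 217\right) = \left(-354\right) 41 = -14514$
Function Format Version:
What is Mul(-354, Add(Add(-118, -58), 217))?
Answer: -14514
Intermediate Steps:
Mul(-354, Add(Add(-118, -58), 217)) = Mul(-354, Add(-176, 217)) = Mul(-354, 41) = -14514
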